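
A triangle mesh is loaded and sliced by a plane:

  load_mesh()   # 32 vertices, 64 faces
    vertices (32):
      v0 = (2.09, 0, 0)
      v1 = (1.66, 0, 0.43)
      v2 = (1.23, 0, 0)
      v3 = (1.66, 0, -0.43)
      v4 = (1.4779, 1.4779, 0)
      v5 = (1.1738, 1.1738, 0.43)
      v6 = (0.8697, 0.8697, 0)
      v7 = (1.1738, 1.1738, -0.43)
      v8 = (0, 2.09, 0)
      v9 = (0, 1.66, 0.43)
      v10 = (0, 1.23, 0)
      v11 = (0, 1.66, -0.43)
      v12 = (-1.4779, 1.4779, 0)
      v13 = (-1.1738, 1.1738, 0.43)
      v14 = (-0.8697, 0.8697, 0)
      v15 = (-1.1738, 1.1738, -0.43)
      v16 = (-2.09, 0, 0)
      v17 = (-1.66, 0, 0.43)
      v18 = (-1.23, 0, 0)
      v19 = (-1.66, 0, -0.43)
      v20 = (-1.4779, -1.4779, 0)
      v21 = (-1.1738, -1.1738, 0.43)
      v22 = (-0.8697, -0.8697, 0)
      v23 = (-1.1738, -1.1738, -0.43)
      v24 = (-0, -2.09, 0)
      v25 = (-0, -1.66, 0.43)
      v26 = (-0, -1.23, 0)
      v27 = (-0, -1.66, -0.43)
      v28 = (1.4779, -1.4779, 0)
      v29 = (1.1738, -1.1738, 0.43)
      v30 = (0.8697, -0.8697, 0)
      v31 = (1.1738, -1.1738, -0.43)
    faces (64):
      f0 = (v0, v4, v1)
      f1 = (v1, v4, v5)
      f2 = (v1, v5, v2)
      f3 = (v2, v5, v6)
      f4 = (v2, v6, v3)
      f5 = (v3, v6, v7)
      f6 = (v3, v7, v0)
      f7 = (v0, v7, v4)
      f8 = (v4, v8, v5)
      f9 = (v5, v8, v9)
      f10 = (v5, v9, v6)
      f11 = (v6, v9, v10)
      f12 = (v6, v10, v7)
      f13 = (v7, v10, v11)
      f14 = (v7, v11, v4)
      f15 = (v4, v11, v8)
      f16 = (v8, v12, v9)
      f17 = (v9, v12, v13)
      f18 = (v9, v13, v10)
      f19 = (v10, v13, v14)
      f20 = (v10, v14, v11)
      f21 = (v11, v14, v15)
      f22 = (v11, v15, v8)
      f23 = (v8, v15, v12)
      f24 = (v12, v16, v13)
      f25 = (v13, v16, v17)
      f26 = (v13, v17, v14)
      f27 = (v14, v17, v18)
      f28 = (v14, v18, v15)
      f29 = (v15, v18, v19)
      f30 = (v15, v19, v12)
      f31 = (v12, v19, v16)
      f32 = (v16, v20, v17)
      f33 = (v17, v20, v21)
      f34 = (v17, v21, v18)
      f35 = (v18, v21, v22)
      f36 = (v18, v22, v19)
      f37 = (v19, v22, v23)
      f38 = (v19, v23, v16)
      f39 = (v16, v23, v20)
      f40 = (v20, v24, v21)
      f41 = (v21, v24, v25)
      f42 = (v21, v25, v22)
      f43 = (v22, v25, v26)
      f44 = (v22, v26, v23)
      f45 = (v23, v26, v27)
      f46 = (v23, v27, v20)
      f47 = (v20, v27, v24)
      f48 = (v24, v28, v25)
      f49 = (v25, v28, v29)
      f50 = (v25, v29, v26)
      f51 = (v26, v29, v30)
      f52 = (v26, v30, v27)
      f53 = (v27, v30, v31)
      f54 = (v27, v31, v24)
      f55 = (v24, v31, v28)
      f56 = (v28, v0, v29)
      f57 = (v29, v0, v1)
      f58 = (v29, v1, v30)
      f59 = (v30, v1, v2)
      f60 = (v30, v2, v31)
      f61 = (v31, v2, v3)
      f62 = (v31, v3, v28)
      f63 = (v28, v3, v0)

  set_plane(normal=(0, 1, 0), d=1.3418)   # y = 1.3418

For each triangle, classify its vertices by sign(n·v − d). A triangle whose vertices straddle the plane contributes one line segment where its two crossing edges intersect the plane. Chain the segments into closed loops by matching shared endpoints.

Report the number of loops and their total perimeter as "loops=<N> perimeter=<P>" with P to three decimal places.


loops=1 perimeter=6.898

Straddling triangles (18 of 64):
  (v0,v4,v1) [-+-] → (1.53427, 1.3418, 0)–(1.49467, 1.3418, 0.0395988)  len=0.0560
  (v1,v4,v5) [-+-] → (1.49467, 1.3418, 0.0395988)–(1.3418, 1.3418, 0.192447)  len=0.2162
  (v0,v7,v4) [--+] → (1.3418, 1.3418, -0.192447)–(1.53427, 1.3418, 0)  len=0.2722
  (v4,v8,v5) [++-] → (0.958565, 1.3418, 0.351153)–(1.3418, 1.3418, 0.192447)  len=0.4148
  (v5,v8,v9) [-++] → (0.958565, 1.3418, 0.351153)–(0.768209, 1.3418, 0.43)  len=0.2060
  (v5,v9,v6) [-+-] → (0.768209, 1.3418, 0.43)–(0.350169, 1.3418, 0.256868)  len=0.4525
  (v6,v9,v10) [-+-] → (0.350169, 1.3418, 0.256868)–(0, 1.3418, 0.1118)  len=0.3790
  (v7,v10,v11) [--+] → (0, 1.3418, -0.1118)–(0.768209, 1.3418, -0.43)  len=0.8315
  (v7,v11,v4) [-++] → (0.768209, 1.3418, -0.43)–(1.3418, 1.3418, -0.192447)  len=0.6208
  (v9,v12,v13) [++-] → (-1.3418, 1.3418, 0.192447)–(-0.768209, 1.3418, 0.43)  len=0.6208
  (v9,v13,v10) [+--] → (-0.768209, 1.3418, 0.43)–(0, 1.3418, 0.1118)  len=0.8315
  (v10,v14,v11) [--+] → (-0.350169, 1.3418, -0.256868)–(0, 1.3418, -0.1118)  len=0.3790
  (v11,v14,v15) [+--] → (-0.350169, 1.3418, -0.256868)–(-0.768209, 1.3418, -0.43)  len=0.4525
  (v11,v15,v8) [+-+] → (-0.768209, 1.3418, -0.43)–(-0.958565, 1.3418, -0.351153)  len=0.2060
  (v8,v15,v12) [+-+] → (-0.958565, 1.3418, -0.351153)–(-1.3418, 1.3418, -0.192447)  len=0.4148
  (v12,v16,v13) [+--] → (-1.53427, 1.3418, 0)–(-1.3418, 1.3418, 0.192447)  len=0.2722
  (v15,v19,v12) [--+] → (-1.49467, 1.3418, -0.0395988)–(-1.3418, 1.3418, -0.192447)  len=0.2162
  (v12,v19,v16) [+--] → (-1.49467, 1.3418, -0.0395988)–(-1.53427, 1.3418, 0)  len=0.0560

Chained into 1 loop(s):
  loop 1: 18 segments, perimeter = 6.8981
Total perimeter = 6.898


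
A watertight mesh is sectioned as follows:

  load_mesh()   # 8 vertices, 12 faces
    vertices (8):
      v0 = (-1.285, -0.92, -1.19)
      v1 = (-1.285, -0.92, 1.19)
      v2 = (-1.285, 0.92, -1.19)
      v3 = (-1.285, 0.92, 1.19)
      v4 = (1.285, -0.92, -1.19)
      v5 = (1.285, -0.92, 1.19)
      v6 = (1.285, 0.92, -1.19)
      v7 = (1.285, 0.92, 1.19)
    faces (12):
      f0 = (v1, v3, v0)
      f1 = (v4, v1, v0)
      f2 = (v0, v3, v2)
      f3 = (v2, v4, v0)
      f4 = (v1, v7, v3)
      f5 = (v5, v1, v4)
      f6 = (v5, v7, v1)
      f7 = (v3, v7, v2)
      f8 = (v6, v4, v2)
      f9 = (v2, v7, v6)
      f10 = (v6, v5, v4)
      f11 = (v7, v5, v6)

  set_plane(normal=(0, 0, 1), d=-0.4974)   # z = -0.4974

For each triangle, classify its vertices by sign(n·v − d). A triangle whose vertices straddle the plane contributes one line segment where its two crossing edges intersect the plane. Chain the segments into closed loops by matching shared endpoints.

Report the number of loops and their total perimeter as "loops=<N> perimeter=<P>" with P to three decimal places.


loops=1 perimeter=8.820

Straddling triangles (8 of 12):
  (v1,v3,v0) [++-] → (-1.285, -0.384545, -0.4974)–(-1.285, -0.92, -0.4974)  len=0.5355
  (v4,v1,v0) [-+-] → (0.537108, -0.92, -0.4974)–(-1.285, -0.92, -0.4974)  len=1.8221
  (v0,v3,v2) [-+-] → (-1.285, -0.384545, -0.4974)–(-1.285, 0.92, -0.4974)  len=1.3045
  (v5,v1,v4) [++-] → (0.537108, -0.92, -0.4974)–(1.285, -0.92, -0.4974)  len=0.7479
  (v3,v7,v2) [++-] → (-0.537108, 0.92, -0.4974)–(-1.285, 0.92, -0.4974)  len=0.7479
  (v2,v7,v6) [-+-] → (-0.537108, 0.92, -0.4974)–(1.285, 0.92, -0.4974)  len=1.8221
  (v6,v5,v4) [-+-] → (1.285, 0.384545, -0.4974)–(1.285, -0.92, -0.4974)  len=1.3045
  (v7,v5,v6) [++-] → (1.285, 0.384545, -0.4974)–(1.285, 0.92, -0.4974)  len=0.5355

Chained into 1 loop(s):
  loop 1: 8 segments, perimeter = 8.8200
Total perimeter = 8.820


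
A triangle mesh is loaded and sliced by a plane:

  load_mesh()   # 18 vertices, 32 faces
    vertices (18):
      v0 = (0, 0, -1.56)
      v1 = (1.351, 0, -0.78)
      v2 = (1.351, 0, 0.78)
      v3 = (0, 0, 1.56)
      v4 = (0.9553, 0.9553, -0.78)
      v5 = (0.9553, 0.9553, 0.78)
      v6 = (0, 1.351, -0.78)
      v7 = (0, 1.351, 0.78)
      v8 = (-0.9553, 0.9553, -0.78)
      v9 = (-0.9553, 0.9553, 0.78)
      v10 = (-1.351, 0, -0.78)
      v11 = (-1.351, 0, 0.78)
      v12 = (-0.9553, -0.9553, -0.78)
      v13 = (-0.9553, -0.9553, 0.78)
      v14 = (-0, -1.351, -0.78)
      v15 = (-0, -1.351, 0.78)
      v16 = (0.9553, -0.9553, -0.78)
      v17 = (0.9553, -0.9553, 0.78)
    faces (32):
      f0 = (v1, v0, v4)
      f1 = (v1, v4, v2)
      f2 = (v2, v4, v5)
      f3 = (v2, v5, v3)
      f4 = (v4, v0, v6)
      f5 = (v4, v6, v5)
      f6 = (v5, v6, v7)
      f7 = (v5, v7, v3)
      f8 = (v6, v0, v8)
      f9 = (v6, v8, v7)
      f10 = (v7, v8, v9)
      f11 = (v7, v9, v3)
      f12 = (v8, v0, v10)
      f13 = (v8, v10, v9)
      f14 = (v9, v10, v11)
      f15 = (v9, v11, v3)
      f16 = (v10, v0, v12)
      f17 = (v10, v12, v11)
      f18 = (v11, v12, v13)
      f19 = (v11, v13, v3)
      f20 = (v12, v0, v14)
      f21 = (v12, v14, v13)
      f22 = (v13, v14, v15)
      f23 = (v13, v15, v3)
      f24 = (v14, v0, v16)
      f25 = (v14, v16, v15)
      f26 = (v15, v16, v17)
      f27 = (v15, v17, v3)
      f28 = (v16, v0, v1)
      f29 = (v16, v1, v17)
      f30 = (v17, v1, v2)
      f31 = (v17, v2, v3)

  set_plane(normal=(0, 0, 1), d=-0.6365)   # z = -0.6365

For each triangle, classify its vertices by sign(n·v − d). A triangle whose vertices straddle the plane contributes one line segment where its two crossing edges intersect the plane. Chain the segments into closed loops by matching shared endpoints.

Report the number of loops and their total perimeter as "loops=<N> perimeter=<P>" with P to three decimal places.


loops=1 perimeter=8.272

Straddling triangles (16 of 32):
  (v1,v4,v2) [--+] → (0.991699, 0.867425, -0.6365)–(1.351, 0, -0.6365)  len=0.9389
  (v2,v4,v5) [+-+] → (0.991699, 0.867425, -0.6365)–(0.9553, 0.9553, -0.6365)  len=0.0951
  (v4,v6,v5) [--+] → (0.0878754, 1.3146, -0.6365)–(0.9553, 0.9553, -0.6365)  len=0.9389
  (v5,v6,v7) [+-+] → (0.0878754, 1.3146, -0.6365)–(0, 1.351, -0.6365)  len=0.0951
  (v6,v8,v7) [--+] → (-0.867425, 0.991699, -0.6365)–(0, 1.351, -0.6365)  len=0.9389
  (v7,v8,v9) [+-+] → (-0.867425, 0.991699, -0.6365)–(-0.9553, 0.9553, -0.6365)  len=0.0951
  (v8,v10,v9) [--+] → (-1.3146, 0.0878754, -0.6365)–(-0.9553, 0.9553, -0.6365)  len=0.9389
  (v9,v10,v11) [+-+] → (-1.3146, 0.0878754, -0.6365)–(-1.351, 0, -0.6365)  len=0.0951
  (v10,v12,v11) [--+] → (-0.991699, -0.867425, -0.6365)–(-1.351, 0, -0.6365)  len=0.9389
  (v11,v12,v13) [+-+] → (-0.991699, -0.867425, -0.6365)–(-0.9553, -0.9553, -0.6365)  len=0.0951
  (v12,v14,v13) [--+] → (-0.0878754, -1.3146, -0.6365)–(-0.9553, -0.9553, -0.6365)  len=0.9389
  (v13,v14,v15) [+-+] → (-0.0878754, -1.3146, -0.6365)–(0, -1.351, -0.6365)  len=0.0951
  (v14,v16,v15) [--+] → (0.867425, -0.991699, -0.6365)–(0, -1.351, -0.6365)  len=0.9389
  (v15,v16,v17) [+-+] → (0.867425, -0.991699, -0.6365)–(0.9553, -0.9553, -0.6365)  len=0.0951
  (v16,v1,v17) [--+] → (1.3146, -0.0878754, -0.6365)–(0.9553, -0.9553, -0.6365)  len=0.9389
  (v17,v1,v2) [+-+] → (1.3146, -0.0878754, -0.6365)–(1.351, 0, -0.6365)  len=0.0951

Chained into 1 loop(s):
  loop 1: 16 segments, perimeter = 8.2721
Total perimeter = 8.272


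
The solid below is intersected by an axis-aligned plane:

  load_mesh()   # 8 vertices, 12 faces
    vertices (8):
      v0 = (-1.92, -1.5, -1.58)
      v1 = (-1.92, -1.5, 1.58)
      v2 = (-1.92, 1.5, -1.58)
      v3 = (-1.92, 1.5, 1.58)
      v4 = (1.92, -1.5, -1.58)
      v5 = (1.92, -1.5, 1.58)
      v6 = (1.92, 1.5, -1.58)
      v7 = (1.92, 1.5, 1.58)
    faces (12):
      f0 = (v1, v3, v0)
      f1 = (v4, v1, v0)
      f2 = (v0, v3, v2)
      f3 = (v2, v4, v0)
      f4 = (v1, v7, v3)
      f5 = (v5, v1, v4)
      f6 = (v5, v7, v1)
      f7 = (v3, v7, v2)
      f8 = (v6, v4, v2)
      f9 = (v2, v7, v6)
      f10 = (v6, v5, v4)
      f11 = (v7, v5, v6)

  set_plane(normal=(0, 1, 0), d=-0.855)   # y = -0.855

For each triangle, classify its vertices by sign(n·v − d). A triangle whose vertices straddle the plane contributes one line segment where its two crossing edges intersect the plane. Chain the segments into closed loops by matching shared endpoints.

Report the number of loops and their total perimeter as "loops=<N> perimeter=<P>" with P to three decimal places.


loops=1 perimeter=14.000

Straddling triangles (8 of 12):
  (v1,v3,v0) [-+-] → (-1.92, -0.855, 1.58)–(-1.92, -0.855, -0.9006)  len=2.4806
  (v0,v3,v2) [-++] → (-1.92, -0.855, -0.9006)–(-1.92, -0.855, -1.58)  len=0.6794
  (v2,v4,v0) [+--] → (1.0944, -0.855, -1.58)–(-1.92, -0.855, -1.58)  len=3.0144
  (v1,v7,v3) [-++] → (-1.0944, -0.855, 1.58)–(-1.92, -0.855, 1.58)  len=0.8256
  (v5,v7,v1) [-+-] → (1.92, -0.855, 1.58)–(-1.0944, -0.855, 1.58)  len=3.0144
  (v6,v4,v2) [+-+] → (1.92, -0.855, -1.58)–(1.0944, -0.855, -1.58)  len=0.8256
  (v6,v5,v4) [+--] → (1.92, -0.855, 0.9006)–(1.92, -0.855, -1.58)  len=2.4806
  (v7,v5,v6) [+-+] → (1.92, -0.855, 1.58)–(1.92, -0.855, 0.9006)  len=0.6794

Chained into 1 loop(s):
  loop 1: 8 segments, perimeter = 14.0000
Total perimeter = 14.000


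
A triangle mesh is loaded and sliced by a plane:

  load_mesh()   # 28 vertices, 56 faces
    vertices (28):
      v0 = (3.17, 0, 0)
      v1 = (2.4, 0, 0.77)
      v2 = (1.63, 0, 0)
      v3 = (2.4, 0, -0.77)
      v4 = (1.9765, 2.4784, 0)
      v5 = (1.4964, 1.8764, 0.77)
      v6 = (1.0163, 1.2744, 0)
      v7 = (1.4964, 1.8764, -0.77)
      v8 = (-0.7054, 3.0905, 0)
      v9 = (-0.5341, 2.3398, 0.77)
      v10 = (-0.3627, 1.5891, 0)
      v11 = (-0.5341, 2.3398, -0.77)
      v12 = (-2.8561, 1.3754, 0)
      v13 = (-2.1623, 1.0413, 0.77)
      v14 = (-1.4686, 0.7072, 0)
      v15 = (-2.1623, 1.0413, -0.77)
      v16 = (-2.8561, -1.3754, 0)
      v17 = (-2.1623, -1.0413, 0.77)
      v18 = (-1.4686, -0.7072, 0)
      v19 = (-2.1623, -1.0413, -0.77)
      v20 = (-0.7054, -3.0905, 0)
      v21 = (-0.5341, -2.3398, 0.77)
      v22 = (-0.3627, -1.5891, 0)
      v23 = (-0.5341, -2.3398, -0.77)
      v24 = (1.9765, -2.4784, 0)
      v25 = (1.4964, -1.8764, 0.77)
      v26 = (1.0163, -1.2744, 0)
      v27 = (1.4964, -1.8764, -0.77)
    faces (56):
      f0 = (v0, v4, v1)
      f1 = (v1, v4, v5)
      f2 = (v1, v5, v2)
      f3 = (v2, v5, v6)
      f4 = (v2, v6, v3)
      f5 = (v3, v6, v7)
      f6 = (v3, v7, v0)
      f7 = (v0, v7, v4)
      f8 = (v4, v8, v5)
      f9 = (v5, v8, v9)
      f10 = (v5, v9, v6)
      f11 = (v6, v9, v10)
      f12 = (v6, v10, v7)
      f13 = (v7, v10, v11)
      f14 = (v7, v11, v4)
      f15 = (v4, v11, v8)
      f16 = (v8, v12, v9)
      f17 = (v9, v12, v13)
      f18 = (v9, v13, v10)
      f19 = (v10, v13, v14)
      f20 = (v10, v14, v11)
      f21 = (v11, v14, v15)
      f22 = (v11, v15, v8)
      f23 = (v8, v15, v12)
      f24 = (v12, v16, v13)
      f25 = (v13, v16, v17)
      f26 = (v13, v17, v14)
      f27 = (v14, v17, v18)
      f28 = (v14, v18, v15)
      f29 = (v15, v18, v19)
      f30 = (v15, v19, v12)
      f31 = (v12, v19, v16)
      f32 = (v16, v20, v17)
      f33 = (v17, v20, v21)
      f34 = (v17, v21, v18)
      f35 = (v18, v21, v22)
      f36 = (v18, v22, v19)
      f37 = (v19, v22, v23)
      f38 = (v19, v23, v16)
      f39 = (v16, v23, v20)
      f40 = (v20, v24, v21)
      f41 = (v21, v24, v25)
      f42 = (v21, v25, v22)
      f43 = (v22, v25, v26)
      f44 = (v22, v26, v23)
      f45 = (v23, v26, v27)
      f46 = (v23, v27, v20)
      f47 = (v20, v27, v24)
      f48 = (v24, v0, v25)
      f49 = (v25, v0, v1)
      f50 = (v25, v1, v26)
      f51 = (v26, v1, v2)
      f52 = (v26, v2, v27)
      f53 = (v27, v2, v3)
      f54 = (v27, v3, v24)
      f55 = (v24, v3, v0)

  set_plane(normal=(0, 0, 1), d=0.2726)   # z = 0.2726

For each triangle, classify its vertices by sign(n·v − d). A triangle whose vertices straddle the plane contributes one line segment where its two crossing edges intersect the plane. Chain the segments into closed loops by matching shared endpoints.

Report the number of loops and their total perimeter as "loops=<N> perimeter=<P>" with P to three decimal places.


loops=2 perimeter=29.157

Straddling triangles (28 of 56):
  (v0,v4,v1) [--+] → (2.12643, 1.60098, 0.2726)–(2.8974, 0, 0.2726)  len=1.7769
  (v1,v4,v5) [+-+] → (2.12643, 1.60098, 0.2726)–(1.80653, 2.26528, 0.2726)  len=0.7373
  (v1,v5,v2) [++-] → (1.5827, 0.664294, 0.2726)–(1.9026, 0, 0.2726)  len=0.7373
  (v2,v5,v6) [-+-] → (1.5827, 0.664294, 0.2726)–(1.18627, 1.48752, 0.2726)  len=0.9137
  (v4,v8,v5) [--+] → (0.0740944, 2.66068, 0.2726)–(1.80653, 2.26528, 0.2726)  len=1.7770
  (v5,v8,v9) [+-+] → (0.0740944, 2.66068, 0.2726)–(-0.644755, 2.82473, 0.2726)  len=0.7373
  (v5,v9,v6) [++-] → (0.467418, 1.65158, 0.2726)–(1.18627, 1.48752, 0.2726)  len=0.7373
  (v6,v9,v10) [-+-] → (0.467418, 1.65158, 0.2726)–(-0.42338, 1.85487, 0.2726)  len=0.9137
  (v8,v12,v9) [--+] → (-2.03405, 1.71682, 0.2726)–(-0.644755, 2.82473, 0.2726)  len=1.7770
  (v9,v12,v13) [+-+] → (-2.03405, 1.71682, 0.2726)–(-2.61048, 1.25712, 0.2726)  len=0.7373
  (v9,v13,v10) [++-] → (-0.999805, 1.39516, 0.2726)–(-0.42338, 1.85487, 0.2726)  len=0.7373
  (v10,v13,v14) [-+-] → (-0.999805, 1.39516, 0.2726)–(-1.71419, 0.82548, 0.2726)  len=0.9137
  (v12,v16,v13) [--+] → (-2.61048, -0.519825, 0.2726)–(-2.61048, 1.25712, 0.2726)  len=1.7769
  (v13,v16,v17) [+-+] → (-2.61048, -0.519825, 0.2726)–(-2.61048, -1.25712, 0.2726)  len=0.7373
  (v13,v17,v14) [++-] → (-1.71419, 0.0881856, 0.2726)–(-1.71419, 0.82548, 0.2726)  len=0.7373
  (v14,v17,v18) [-+-] → (-1.71419, 0.0881856, 0.2726)–(-1.71419, -0.82548, 0.2726)  len=0.9137
  (v16,v20,v17) [--+] → (-1.22118, -2.36503, 0.2726)–(-2.61048, -1.25712, 0.2726)  len=1.7770
  (v17,v20,v21) [+-+] → (-1.22118, -2.36503, 0.2726)–(-0.644755, -2.82473, 0.2726)  len=0.7373
  (v17,v21,v18) [++-] → (-1.13776, -1.28518, 0.2726)–(-1.71419, -0.82548, 0.2726)  len=0.7373
  (v18,v21,v22) [-+-] → (-1.13776, -1.28518, 0.2726)–(-0.42338, -1.85487, 0.2726)  len=0.9137
  (v20,v24,v21) [--+] → (1.08768, -2.42933, 0.2726)–(-0.644755, -2.82473, 0.2726)  len=1.7770
  (v21,v24,v25) [+-+] → (1.08768, -2.42933, 0.2726)–(1.80653, -2.26528, 0.2726)  len=0.7373
  (v21,v25,v22) [++-] → (0.29547, -1.69081, 0.2726)–(-0.42338, -1.85487, 0.2726)  len=0.7373
  (v22,v25,v26) [-+-] → (0.29547, -1.69081, 0.2726)–(1.18627, -1.48752, 0.2726)  len=0.9137
  (v24,v0,v25) [--+] → (2.5775, -0.664294, 0.2726)–(1.80653, -2.26528, 0.2726)  len=1.7769
  (v25,v0,v1) [+-+] → (2.5775, -0.664294, 0.2726)–(2.8974, 0, 0.2726)  len=0.7373
  (v25,v1,v26) [++-] → (1.50617, -0.823229, 0.2726)–(1.18627, -1.48752, 0.2726)  len=0.7373
  (v26,v1,v2) [-+-] → (1.50617, -0.823229, 0.2726)–(1.9026, 0, 0.2726)  len=0.9137

Chained into 2 loop(s):
  loop 1: 14 segments, perimeter = 17.5999
  loop 2: 14 segments, perimeter = 11.5571
Total perimeter = 29.157


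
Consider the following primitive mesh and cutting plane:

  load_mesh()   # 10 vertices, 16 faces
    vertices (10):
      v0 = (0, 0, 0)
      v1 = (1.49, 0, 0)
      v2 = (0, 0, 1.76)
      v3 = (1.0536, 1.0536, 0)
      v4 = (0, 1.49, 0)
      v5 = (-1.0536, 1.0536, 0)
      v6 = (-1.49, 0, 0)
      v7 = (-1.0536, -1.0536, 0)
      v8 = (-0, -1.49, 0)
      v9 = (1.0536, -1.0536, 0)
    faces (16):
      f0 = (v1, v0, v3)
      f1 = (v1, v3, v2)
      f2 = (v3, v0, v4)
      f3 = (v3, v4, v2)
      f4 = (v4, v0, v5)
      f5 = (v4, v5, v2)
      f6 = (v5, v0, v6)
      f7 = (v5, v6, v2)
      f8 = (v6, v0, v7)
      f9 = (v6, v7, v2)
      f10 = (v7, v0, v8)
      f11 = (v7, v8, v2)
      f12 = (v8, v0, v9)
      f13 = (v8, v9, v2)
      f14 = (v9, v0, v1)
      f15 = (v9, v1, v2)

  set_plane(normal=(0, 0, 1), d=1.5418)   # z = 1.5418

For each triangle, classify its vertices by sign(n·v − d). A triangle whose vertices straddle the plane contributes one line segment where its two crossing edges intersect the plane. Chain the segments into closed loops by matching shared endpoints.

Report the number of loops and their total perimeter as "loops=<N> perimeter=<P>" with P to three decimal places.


loops=1 perimeter=1.131

Straddling triangles (8 of 16):
  (v1,v3,v2) [--+] → (0.130622, 0.130622, 1.5418)–(0.184726, 0, 1.5418)  len=0.1414
  (v3,v4,v2) [--+] → (0, 0.184726, 1.5418)–(0.130622, 0.130622, 1.5418)  len=0.1414
  (v4,v5,v2) [--+] → (-0.130622, 0.130622, 1.5418)–(0, 0.184726, 1.5418)  len=0.1414
  (v5,v6,v2) [--+] → (-0.184726, 0, 1.5418)–(-0.130622, 0.130622, 1.5418)  len=0.1414
  (v6,v7,v2) [--+] → (-0.130622, -0.130622, 1.5418)–(-0.184726, 0, 1.5418)  len=0.1414
  (v7,v8,v2) [--+] → (0, -0.184726, 1.5418)–(-0.130622, -0.130622, 1.5418)  len=0.1414
  (v8,v9,v2) [--+] → (0.130622, -0.130622, 1.5418)–(0, -0.184726, 1.5418)  len=0.1414
  (v9,v1,v2) [--+] → (0.184726, 0, 1.5418)–(0.130622, -0.130622, 1.5418)  len=0.1414

Chained into 1 loop(s):
  loop 1: 8 segments, perimeter = 1.1311
Total perimeter = 1.131


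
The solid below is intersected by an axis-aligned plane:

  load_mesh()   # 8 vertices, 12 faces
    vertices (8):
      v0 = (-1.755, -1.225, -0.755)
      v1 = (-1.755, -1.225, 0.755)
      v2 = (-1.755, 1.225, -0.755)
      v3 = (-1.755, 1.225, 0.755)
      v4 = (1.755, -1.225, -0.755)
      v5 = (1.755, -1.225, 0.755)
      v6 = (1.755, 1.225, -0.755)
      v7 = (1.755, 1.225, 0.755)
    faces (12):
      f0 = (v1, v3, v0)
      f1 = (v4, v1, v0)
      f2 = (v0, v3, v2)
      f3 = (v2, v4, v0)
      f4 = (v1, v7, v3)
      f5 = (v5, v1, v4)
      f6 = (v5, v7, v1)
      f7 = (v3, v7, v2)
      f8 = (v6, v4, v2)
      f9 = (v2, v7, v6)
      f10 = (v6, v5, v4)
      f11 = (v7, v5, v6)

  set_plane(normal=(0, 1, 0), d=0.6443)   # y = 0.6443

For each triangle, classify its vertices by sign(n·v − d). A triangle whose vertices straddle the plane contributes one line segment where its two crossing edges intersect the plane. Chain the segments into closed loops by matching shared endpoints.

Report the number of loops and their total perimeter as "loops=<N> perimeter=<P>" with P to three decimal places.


loops=1 perimeter=10.040

Straddling triangles (8 of 12):
  (v1,v3,v0) [-+-] → (-1.755, 0.6443, 0.755)–(-1.755, 0.6443, 0.397099)  len=0.3579
  (v0,v3,v2) [-++] → (-1.755, 0.6443, 0.397099)–(-1.755, 0.6443, -0.755)  len=1.1521
  (v2,v4,v0) [+--] → (-0.923058, 0.6443, -0.755)–(-1.755, 0.6443, -0.755)  len=0.8319
  (v1,v7,v3) [-++] → (0.923058, 0.6443, 0.755)–(-1.755, 0.6443, 0.755)  len=2.6781
  (v5,v7,v1) [-+-] → (1.755, 0.6443, 0.755)–(0.923058, 0.6443, 0.755)  len=0.8319
  (v6,v4,v2) [+-+] → (1.755, 0.6443, -0.755)–(-0.923058, 0.6443, -0.755)  len=2.6781
  (v6,v5,v4) [+--] → (1.755, 0.6443, -0.397099)–(1.755, 0.6443, -0.755)  len=0.3579
  (v7,v5,v6) [+-+] → (1.755, 0.6443, 0.755)–(1.755, 0.6443, -0.397099)  len=1.1521

Chained into 1 loop(s):
  loop 1: 8 segments, perimeter = 10.0400
Total perimeter = 10.040


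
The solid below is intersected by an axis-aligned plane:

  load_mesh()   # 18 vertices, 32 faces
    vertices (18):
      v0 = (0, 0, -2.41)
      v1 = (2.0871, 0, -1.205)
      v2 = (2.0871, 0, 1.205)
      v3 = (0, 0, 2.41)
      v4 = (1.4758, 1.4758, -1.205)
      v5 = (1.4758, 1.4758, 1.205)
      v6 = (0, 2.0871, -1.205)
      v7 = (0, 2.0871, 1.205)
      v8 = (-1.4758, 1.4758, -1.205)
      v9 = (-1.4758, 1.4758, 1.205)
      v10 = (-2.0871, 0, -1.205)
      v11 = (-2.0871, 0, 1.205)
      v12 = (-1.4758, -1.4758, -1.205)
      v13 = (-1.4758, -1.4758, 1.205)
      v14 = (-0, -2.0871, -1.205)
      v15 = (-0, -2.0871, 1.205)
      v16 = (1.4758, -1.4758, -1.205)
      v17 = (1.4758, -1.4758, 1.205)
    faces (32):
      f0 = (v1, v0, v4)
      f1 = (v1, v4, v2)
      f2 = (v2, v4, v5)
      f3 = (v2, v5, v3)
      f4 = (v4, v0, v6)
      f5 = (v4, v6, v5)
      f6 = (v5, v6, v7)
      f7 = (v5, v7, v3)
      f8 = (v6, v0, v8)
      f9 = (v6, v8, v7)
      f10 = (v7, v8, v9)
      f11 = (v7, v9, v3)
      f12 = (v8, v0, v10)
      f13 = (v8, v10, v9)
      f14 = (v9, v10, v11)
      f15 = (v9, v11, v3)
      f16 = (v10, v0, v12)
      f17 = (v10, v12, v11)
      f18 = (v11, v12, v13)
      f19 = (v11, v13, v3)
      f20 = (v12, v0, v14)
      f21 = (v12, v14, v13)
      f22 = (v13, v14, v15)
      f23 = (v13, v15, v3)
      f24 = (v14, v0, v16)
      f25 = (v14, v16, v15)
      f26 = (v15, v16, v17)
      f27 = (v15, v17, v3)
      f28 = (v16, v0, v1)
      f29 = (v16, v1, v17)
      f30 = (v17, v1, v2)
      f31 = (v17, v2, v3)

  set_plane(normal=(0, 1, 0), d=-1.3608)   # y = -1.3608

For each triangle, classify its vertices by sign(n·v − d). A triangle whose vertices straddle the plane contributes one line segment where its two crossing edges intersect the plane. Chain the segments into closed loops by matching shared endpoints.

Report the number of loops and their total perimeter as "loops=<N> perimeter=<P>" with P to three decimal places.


Straddling triangles (12 of 32):
  (v10,v0,v12) [++-] → (-1.3608, -1.3608, -1.2989)–(-1.52343, -1.3608, -1.205)  len=0.1878
  (v10,v12,v11) [+-+] → (-1.52343, -1.3608, -1.205)–(-1.52343, -1.3608, -1.0172)  len=0.1878
  (v11,v12,v13) [+--] → (-1.52343, -1.3608, -1.0172)–(-1.52343, -1.3608, 1.205)  len=2.2222
  (v11,v13,v3) [+-+] → (-1.52343, -1.3608, 1.205)–(-1.3608, -1.3608, 1.2989)  len=0.1878
  (v12,v0,v14) [-+-] → (-1.3608, -1.3608, -1.2989)–(0, -1.3608, -1.62433)  len=1.3992
  (v13,v15,v3) [--+] → (0, -1.3608, 1.62433)–(-1.3608, -1.3608, 1.2989)  len=1.3992
  (v14,v0,v16) [-+-] → (0, -1.3608, -1.62433)–(1.3608, -1.3608, -1.2989)  len=1.3992
  (v15,v17,v3) [--+] → (1.3608, -1.3608, 1.2989)–(0, -1.3608, 1.62433)  len=1.3992
  (v16,v0,v1) [-++] → (1.3608, -1.3608, -1.2989)–(1.52343, -1.3608, -1.205)  len=0.1878
  (v16,v1,v17) [-+-] → (1.52343, -1.3608, -1.205)–(1.52343, -1.3608, 1.0172)  len=2.2222
  (v17,v1,v2) [-++] → (1.52343, -1.3608, 1.0172)–(1.52343, -1.3608, 1.205)  len=0.1878
  (v17,v2,v3) [-++] → (1.52343, -1.3608, 1.205)–(1.3608, -1.3608, 1.2989)  len=0.1878

Chained into 1 loop(s):
  loop 1: 12 segments, perimeter = 11.1679
Total perimeter = 11.168

loops=1 perimeter=11.168


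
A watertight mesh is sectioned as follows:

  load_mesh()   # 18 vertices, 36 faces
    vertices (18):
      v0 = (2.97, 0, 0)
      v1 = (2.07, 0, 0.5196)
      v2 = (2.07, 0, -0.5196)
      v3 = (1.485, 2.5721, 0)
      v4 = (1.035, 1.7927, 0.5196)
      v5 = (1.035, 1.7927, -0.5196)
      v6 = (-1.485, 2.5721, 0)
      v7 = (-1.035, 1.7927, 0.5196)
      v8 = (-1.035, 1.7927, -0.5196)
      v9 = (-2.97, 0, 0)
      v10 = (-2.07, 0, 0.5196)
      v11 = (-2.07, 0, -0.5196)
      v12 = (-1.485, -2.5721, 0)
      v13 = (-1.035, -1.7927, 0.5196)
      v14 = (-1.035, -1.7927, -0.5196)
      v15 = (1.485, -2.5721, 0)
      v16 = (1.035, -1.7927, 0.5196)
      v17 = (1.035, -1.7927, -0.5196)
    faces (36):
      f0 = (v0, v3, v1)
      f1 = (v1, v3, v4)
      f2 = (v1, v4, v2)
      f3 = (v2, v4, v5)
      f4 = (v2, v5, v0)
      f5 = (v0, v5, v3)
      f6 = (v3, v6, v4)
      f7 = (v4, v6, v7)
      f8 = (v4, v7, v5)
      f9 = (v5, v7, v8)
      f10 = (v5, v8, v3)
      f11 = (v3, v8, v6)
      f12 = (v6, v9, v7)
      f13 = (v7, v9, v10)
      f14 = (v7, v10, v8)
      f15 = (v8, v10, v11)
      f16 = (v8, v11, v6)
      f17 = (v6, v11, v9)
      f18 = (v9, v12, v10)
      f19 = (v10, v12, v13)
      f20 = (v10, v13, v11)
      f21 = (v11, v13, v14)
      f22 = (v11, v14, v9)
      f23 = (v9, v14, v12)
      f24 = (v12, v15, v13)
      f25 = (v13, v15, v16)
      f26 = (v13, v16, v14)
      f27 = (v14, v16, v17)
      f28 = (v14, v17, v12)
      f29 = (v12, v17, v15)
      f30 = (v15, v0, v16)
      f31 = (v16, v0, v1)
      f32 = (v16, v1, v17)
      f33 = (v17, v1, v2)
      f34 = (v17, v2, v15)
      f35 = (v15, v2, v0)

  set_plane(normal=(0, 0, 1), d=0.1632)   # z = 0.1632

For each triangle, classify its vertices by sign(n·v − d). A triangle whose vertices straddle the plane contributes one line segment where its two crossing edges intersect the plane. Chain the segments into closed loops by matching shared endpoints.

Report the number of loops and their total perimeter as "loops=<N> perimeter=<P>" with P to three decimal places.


Straddling triangles (24 of 36):
  (v0,v3,v1) [--+] → (1.66874, 1.76423, 0.1632)–(2.68732, 0, 0.1632)  len=2.0372
  (v1,v3,v4) [+-+] → (1.66874, 1.76423, 0.1632)–(1.34366, 2.3273, 0.1632)  len=0.6502
  (v1,v4,v2) [++-] → (1.38996, 1.17788, 0.1632)–(2.07, 0, 0.1632)  len=1.3601
  (v2,v4,v5) [-+-] → (1.38996, 1.17788, 0.1632)–(1.035, 1.7927, 0.1632)  len=0.7099
  (v3,v6,v4) [--+] → (-0.693499, 2.3273, 0.1632)–(1.34366, 2.3273, 0.1632)  len=2.0372
  (v4,v6,v7) [+-+] → (-0.693499, 2.3273, 0.1632)–(-1.34366, 2.3273, 0.1632)  len=0.6502
  (v4,v7,v5) [++-] → (-0.325081, 1.7927, 0.1632)–(1.035, 1.7927, 0.1632)  len=1.3601
  (v5,v7,v8) [-+-] → (-0.325081, 1.7927, 0.1632)–(-1.035, 1.7927, 0.1632)  len=0.7099
  (v6,v9,v7) [--+] → (-2.36224, 0.563065, 0.1632)–(-1.34366, 2.3273, 0.1632)  len=2.0372
  (v7,v9,v10) [+-+] → (-2.36224, 0.563065, 0.1632)–(-2.68732, 0, 0.1632)  len=0.6502
  (v7,v10,v8) [++-] → (-1.71504, 0.614817, 0.1632)–(-1.035, 1.7927, 0.1632)  len=1.3601
  (v8,v10,v11) [-+-] → (-1.71504, 0.614817, 0.1632)–(-2.07, 0, 0.1632)  len=0.7099
  (v9,v12,v10) [--+] → (-1.66874, -1.76423, 0.1632)–(-2.68732, 0, 0.1632)  len=2.0372
  (v10,v12,v13) [+-+] → (-1.66874, -1.76423, 0.1632)–(-1.34366, -2.3273, 0.1632)  len=0.6502
  (v10,v13,v11) [++-] → (-1.38996, -1.17788, 0.1632)–(-2.07, 0, 0.1632)  len=1.3601
  (v11,v13,v14) [-+-] → (-1.38996, -1.17788, 0.1632)–(-1.035, -1.7927, 0.1632)  len=0.7099
  (v12,v15,v13) [--+] → (0.693499, -2.3273, 0.1632)–(-1.34366, -2.3273, 0.1632)  len=2.0372
  (v13,v15,v16) [+-+] → (0.693499, -2.3273, 0.1632)–(1.34366, -2.3273, 0.1632)  len=0.6502
  (v13,v16,v14) [++-] → (0.325081, -1.7927, 0.1632)–(-1.035, -1.7927, 0.1632)  len=1.3601
  (v14,v16,v17) [-+-] → (0.325081, -1.7927, 0.1632)–(1.035, -1.7927, 0.1632)  len=0.7099
  (v15,v0,v16) [--+] → (2.36224, -0.563065, 0.1632)–(1.34366, -2.3273, 0.1632)  len=2.0372
  (v16,v0,v1) [+-+] → (2.36224, -0.563065, 0.1632)–(2.68732, 0, 0.1632)  len=0.6502
  (v16,v1,v17) [++-] → (1.71504, -0.614817, 0.1632)–(1.035, -1.7927, 0.1632)  len=1.3601
  (v17,v1,v2) [-+-] → (1.71504, -0.614817, 0.1632)–(2.07, 0, 0.1632)  len=0.7099

Chained into 2 loop(s):
  loop 1: 12 segments, perimeter = 16.1240
  loop 2: 12 segments, perimeter = 12.4201
Total perimeter = 28.544

loops=2 perimeter=28.544


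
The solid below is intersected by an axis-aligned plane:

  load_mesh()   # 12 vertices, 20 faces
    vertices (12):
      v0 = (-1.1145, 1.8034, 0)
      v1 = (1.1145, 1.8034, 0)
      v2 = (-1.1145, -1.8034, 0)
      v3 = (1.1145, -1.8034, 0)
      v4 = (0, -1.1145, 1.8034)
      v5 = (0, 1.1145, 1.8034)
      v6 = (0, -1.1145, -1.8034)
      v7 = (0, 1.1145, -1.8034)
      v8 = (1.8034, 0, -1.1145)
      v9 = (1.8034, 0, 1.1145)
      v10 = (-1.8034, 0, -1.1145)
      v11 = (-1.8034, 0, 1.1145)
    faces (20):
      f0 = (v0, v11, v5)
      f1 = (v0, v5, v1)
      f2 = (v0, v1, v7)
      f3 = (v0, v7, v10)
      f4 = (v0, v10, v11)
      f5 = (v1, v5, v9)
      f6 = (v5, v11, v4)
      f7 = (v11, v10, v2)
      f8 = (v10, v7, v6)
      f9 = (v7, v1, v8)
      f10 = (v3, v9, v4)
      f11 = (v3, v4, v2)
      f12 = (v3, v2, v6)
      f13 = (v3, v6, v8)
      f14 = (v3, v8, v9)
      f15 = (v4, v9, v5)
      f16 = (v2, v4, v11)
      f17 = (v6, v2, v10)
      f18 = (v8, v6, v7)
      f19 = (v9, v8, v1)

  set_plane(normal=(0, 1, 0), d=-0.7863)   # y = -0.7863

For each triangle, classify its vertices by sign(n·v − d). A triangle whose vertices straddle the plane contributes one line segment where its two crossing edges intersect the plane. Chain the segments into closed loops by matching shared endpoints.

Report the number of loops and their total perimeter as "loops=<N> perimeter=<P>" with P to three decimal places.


loops=1 perimeter=10.287

Straddling triangles (10 of 20):
  (v5,v11,v4) [++-] → (-0.531069, -0.7863, 1.60053)–(0, -0.7863, 1.8034)  len=0.5685
  (v11,v10,v2) [++-] → (-1.50303, -0.7863, -0.628567)–(-1.50303, -0.7863, 0.628567)  len=1.2571
  (v10,v7,v6) [++-] → (0, -0.7863, -1.8034)–(-0.531069, -0.7863, -1.60053)  len=0.5685
  (v3,v9,v4) [-+-] → (1.50303, -0.7863, 0.628567)–(0.531069, -0.7863, 1.60053)  len=1.3746
  (v3,v6,v8) [--+] → (0.531069, -0.7863, -1.60053)–(1.50303, -0.7863, -0.628567)  len=1.3746
  (v3,v8,v9) [-++] → (1.50303, -0.7863, -0.628567)–(1.50303, -0.7863, 0.628567)  len=1.2571
  (v4,v9,v5) [-++] → (0.531069, -0.7863, 1.60053)–(0, -0.7863, 1.8034)  len=0.5685
  (v2,v4,v11) [--+] → (-0.531069, -0.7863, 1.60053)–(-1.50303, -0.7863, 0.628567)  len=1.3746
  (v6,v2,v10) [--+] → (-1.50303, -0.7863, -0.628567)–(-0.531069, -0.7863, -1.60053)  len=1.3746
  (v8,v6,v7) [+-+] → (0.531069, -0.7863, -1.60053)–(0, -0.7863, -1.8034)  len=0.5685

Chained into 1 loop(s):
  loop 1: 10 segments, perimeter = 10.2865
Total perimeter = 10.287


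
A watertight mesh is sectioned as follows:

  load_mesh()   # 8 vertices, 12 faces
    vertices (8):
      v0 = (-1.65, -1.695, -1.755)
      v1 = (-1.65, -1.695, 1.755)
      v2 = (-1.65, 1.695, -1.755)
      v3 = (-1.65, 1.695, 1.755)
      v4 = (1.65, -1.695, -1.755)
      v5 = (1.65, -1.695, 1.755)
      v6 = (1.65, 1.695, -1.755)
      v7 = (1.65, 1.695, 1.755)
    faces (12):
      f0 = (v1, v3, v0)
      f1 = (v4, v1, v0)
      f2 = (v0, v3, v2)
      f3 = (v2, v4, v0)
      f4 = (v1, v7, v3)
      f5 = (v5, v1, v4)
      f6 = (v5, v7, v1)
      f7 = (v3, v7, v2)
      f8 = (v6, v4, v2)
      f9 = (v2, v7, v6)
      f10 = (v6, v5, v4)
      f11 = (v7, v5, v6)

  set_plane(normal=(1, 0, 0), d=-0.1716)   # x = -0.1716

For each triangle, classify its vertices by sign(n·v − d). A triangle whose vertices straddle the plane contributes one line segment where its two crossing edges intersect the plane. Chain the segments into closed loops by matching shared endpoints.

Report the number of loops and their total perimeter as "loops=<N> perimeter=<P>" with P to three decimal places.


loops=1 perimeter=13.800

Straddling triangles (8 of 12):
  (v4,v1,v0) [+--] → (-0.1716, -1.695, 0.18252)–(-0.1716, -1.695, -1.755)  len=1.9375
  (v2,v4,v0) [-+-] → (-0.1716, 0.17628, -1.755)–(-0.1716, -1.695, -1.755)  len=1.8713
  (v1,v7,v3) [-+-] → (-0.1716, -0.17628, 1.755)–(-0.1716, 1.695, 1.755)  len=1.8713
  (v5,v1,v4) [+-+] → (-0.1716, -1.695, 1.755)–(-0.1716, -1.695, 0.18252)  len=1.5725
  (v5,v7,v1) [++-] → (-0.1716, -0.17628, 1.755)–(-0.1716, -1.695, 1.755)  len=1.5187
  (v3,v7,v2) [-+-] → (-0.1716, 1.695, 1.755)–(-0.1716, 1.695, -0.18252)  len=1.9375
  (v6,v4,v2) [++-] → (-0.1716, 0.17628, -1.755)–(-0.1716, 1.695, -1.755)  len=1.5187
  (v2,v7,v6) [-++] → (-0.1716, 1.695, -0.18252)–(-0.1716, 1.695, -1.755)  len=1.5725

Chained into 1 loop(s):
  loop 1: 8 segments, perimeter = 13.8000
Total perimeter = 13.800


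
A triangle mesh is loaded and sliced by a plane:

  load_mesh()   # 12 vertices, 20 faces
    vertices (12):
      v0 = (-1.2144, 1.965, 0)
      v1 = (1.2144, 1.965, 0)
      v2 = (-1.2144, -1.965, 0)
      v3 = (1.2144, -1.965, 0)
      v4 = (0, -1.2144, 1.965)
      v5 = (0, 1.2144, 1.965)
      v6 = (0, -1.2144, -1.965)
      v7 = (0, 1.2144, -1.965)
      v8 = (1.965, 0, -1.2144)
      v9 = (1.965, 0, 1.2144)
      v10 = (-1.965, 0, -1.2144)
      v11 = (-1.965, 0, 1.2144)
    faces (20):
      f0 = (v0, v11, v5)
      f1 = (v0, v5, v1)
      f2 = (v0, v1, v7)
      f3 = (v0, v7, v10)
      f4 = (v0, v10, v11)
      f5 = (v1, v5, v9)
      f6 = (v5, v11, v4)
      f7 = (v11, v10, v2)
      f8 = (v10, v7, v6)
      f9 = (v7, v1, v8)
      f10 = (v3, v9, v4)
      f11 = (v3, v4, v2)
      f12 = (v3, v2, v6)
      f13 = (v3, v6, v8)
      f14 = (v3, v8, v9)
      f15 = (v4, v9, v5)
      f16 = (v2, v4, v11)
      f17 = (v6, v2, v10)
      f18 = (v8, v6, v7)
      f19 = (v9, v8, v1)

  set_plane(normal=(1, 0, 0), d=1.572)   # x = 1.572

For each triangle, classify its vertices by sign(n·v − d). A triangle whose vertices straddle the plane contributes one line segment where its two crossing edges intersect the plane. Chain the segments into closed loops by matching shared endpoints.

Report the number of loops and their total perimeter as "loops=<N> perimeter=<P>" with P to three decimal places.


loops=1 perimeter=7.732

Straddling triangles (8 of 20):
  (v1,v5,v9) [--+] → (1.572, 0.24288, 1.36452)–(1.572, 1.02884, 0.578563)  len=1.1115
  (v7,v1,v8) [--+] → (1.572, 1.02884, -0.578563)–(1.572, 0.24288, -1.36452)  len=1.1115
  (v3,v9,v4) [-+-] → (1.572, -1.02884, 0.578563)–(1.572, -0.24288, 1.36452)  len=1.1115
  (v3,v6,v8) [--+] → (1.572, -0.24288, -1.36452)–(1.572, -1.02884, -0.578563)  len=1.1115
  (v3,v8,v9) [-++] → (1.572, -1.02884, -0.578563)–(1.572, -1.02884, 0.578563)  len=1.1571
  (v4,v9,v5) [-+-] → (1.572, -0.24288, 1.36452)–(1.572, 0.24288, 1.36452)  len=0.4858
  (v8,v6,v7) [+--] → (1.572, -0.24288, -1.36452)–(1.572, 0.24288, -1.36452)  len=0.4858
  (v9,v8,v1) [++-] → (1.572, 1.02884, -0.578563)–(1.572, 1.02884, 0.578563)  len=1.1571

Chained into 1 loop(s):
  loop 1: 8 segments, perimeter = 7.7318
Total perimeter = 7.732


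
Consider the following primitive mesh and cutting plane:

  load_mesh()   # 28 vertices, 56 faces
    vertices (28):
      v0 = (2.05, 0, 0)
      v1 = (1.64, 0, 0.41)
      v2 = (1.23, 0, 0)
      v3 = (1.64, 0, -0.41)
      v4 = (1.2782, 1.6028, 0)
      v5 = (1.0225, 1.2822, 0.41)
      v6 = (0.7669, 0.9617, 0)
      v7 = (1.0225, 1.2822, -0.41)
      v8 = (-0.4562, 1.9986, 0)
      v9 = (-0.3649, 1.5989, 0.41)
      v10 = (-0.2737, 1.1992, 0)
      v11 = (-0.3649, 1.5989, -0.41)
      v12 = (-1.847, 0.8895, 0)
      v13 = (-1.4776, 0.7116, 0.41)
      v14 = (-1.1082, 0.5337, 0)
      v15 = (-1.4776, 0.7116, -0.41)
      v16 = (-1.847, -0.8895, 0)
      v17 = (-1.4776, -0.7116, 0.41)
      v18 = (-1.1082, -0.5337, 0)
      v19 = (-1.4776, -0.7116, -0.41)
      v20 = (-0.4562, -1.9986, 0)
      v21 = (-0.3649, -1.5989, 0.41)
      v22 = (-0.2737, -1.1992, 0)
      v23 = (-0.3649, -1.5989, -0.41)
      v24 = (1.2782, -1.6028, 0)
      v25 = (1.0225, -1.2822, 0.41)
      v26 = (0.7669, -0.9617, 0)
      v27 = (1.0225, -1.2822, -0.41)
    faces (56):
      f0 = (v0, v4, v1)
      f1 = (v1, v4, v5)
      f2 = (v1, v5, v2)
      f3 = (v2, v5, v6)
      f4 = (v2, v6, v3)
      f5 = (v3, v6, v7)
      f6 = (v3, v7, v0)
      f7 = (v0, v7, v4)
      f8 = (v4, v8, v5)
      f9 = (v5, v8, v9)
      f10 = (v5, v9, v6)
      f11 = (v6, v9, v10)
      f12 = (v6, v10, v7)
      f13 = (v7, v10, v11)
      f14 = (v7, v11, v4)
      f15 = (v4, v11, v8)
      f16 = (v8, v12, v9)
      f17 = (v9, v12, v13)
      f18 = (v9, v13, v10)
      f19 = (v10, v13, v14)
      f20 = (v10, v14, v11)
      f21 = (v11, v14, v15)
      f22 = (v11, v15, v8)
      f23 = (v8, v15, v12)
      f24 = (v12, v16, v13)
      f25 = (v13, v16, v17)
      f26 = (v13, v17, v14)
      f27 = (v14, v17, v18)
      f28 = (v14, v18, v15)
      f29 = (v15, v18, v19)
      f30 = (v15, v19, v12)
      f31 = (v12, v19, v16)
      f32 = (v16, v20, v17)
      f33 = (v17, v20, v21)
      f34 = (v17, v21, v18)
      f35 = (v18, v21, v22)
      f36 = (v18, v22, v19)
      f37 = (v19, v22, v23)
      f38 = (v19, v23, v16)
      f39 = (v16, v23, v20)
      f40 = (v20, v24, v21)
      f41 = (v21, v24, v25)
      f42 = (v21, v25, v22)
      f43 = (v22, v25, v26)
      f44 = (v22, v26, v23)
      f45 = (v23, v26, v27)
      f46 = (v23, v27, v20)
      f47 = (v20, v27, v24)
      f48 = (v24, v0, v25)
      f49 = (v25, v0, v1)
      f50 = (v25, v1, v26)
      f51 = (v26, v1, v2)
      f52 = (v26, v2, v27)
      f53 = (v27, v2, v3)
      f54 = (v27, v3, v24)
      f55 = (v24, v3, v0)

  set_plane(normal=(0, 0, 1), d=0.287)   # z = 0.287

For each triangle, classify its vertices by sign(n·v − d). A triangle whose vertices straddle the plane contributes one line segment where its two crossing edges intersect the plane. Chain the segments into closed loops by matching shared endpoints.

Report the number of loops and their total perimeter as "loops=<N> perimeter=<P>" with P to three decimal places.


loops=2 perimeter=19.924

Straddling triangles (28 of 56):
  (v0,v4,v1) [--+] → (1.53146, 0.48084, 0.287)–(1.763, 0, 0.287)  len=0.5337
  (v1,v4,v5) [+-+] → (1.53146, 0.48084, 0.287)–(1.09921, 1.37838, 0.287)  len=0.9962
  (v1,v5,v2) [++-] → (1.08475, 0.89754, 0.287)–(1.517, 0, 0.287)  len=0.9962
  (v2,v5,v6) [-+-] → (1.08475, 0.89754, 0.287)–(0.94582, 1.18605, 0.287)  len=0.3202
  (v4,v8,v5) [--+] → (0.57889, 1.49712, 0.287)–(1.09921, 1.37838, 0.287)  len=0.5337
  (v5,v8,v9) [+-+] → (0.57889, 1.49712, 0.287)–(-0.39229, 1.71881, 0.287)  len=0.9962
  (v5,v9,v6) [++-] → (-0.02536, 1.40774, 0.287)–(0.94582, 1.18605, 0.287)  len=0.9962
  (v6,v9,v10) [-+-] → (-0.02536, 1.40774, 0.287)–(-0.33754, 1.47899, 0.287)  len=0.3202
  (v8,v12,v9) [--+] → (-0.80953, 1.38608, 0.287)–(-0.39229, 1.71881, 0.287)  len=0.5337
  (v9,v12,v13) [+-+] → (-0.80953, 1.38608, 0.287)–(-1.58842, 0.76497, 0.287)  len=0.9962
  (v9,v13,v10) [++-] → (-1.11643, 0.85788, 0.287)–(-0.33754, 1.47899, 0.287)  len=0.9962
  (v10,v13,v14) [-+-] → (-1.11643, 0.85788, 0.287)–(-1.36678, 0.65823, 0.287)  len=0.3202
  (v12,v16,v13) [--+] → (-1.58842, 0.23127, 0.287)–(-1.58842, 0.76497, 0.287)  len=0.5337
  (v13,v16,v17) [+-+] → (-1.58842, 0.23127, 0.287)–(-1.58842, -0.76497, 0.287)  len=0.9962
  (v13,v17,v14) [++-] → (-1.36678, -0.33801, 0.287)–(-1.36678, 0.65823, 0.287)  len=0.9962
  (v14,v17,v18) [-+-] → (-1.36678, -0.33801, 0.287)–(-1.36678, -0.65823, 0.287)  len=0.3202
  (v16,v20,v17) [--+] → (-1.17118, -1.0977, 0.287)–(-1.58842, -0.76497, 0.287)  len=0.5337
  (v17,v20,v21) [+-+] → (-1.17118, -1.0977, 0.287)–(-0.39229, -1.71881, 0.287)  len=0.9962
  (v17,v21,v18) [++-] → (-0.58789, -1.27934, 0.287)–(-1.36678, -0.65823, 0.287)  len=0.9962
  (v18,v21,v22) [-+-] → (-0.58789, -1.27934, 0.287)–(-0.33754, -1.47899, 0.287)  len=0.3202
  (v20,v24,v21) [--+] → (0.12803, -1.60007, 0.287)–(-0.39229, -1.71881, 0.287)  len=0.5337
  (v21,v24,v25) [+-+] → (0.12803, -1.60007, 0.287)–(1.09921, -1.37838, 0.287)  len=0.9962
  (v21,v25,v22) [++-] → (0.63364, -1.2573, 0.287)–(-0.33754, -1.47899, 0.287)  len=0.9962
  (v22,v25,v26) [-+-] → (0.63364, -1.2573, 0.287)–(0.94582, -1.18605, 0.287)  len=0.3202
  (v24,v0,v25) [--+] → (1.33075, -0.89754, 0.287)–(1.09921, -1.37838, 0.287)  len=0.5337
  (v25,v0,v1) [+-+] → (1.33075, -0.89754, 0.287)–(1.763, 0, 0.287)  len=0.9962
  (v25,v1,v26) [++-] → (1.37807, -0.28851, 0.287)–(0.94582, -1.18605, 0.287)  len=0.9962
  (v26,v1,v2) [-+-] → (1.37807, -0.28851, 0.287)–(1.517, 0, 0.287)  len=0.3202

Chained into 2 loop(s):
  loop 1: 14 segments, perimeter = 10.7092
  loop 2: 14 segments, perimeter = 9.2149
Total perimeter = 19.924
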